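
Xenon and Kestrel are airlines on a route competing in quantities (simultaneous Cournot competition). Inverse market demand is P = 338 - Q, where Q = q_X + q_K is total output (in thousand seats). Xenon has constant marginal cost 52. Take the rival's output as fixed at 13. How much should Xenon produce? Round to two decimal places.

136.50

With the rival's output fixed at 13, Xenon's profit is π_X = (338 - 13 - q_X)q_X - (52q_X) = (325 - q_X)q_X - (52q_X).
∂π_X/∂q_X = 273 - 2q_X = 0, so q_X = 273/2.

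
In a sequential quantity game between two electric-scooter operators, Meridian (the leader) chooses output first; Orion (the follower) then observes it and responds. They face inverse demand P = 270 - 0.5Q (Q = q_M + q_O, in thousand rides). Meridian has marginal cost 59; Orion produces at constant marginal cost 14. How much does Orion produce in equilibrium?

Solve by backward induction. Given q_M, the follower Orion maximises π_O = (270 - (1/2)q_M - (1/2)q_O)q_O - 14q_O.
Follower FOC: 256 - (1/2)q_M - q_O = 0, so q_O(q_M) = (256 - (1/2)q_M).
The leader anticipates this reaction. Substituting into P = 270 - 0.5Q gives P = 142 - (1/4)q_M, so π_M = (142 - (1/4)q_M)q_M - 59q_M.
Maximising: ∂π_M/∂q_M = 83 - (1/2)q_M = 0, giving q_M = 166.
Then q_O = (256 - (1/2)·166) = 173.

173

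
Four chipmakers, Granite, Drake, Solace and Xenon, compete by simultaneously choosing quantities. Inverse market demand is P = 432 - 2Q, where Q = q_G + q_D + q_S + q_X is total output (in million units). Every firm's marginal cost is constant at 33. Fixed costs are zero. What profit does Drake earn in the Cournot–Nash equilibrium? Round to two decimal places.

3184.02

Each firm earns π_i = (432 - 2Q)q_i - 33q_i.
Setting ∂π_i/∂q_i = 0 with rivals' quantities fixed: 399 - 4q_i - 2·Σ_{j≠i} q_j = 0.
With identical firms every q_j equals q_i, so Σ_{j≠i} q_j = 3q_i and 399 = 10q_i, giving q_i = 399/10.
Price P = 432 - 2·(798/5) = 564/5.
Drake's profit: (564/5 - 33)·(399/10) = 3184.0200.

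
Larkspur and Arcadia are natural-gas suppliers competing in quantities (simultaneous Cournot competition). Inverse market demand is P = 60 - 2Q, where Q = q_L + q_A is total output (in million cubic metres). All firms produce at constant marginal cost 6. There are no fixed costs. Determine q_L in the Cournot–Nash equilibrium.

A representative firm's profit is π_i = q_i(60 - 2Q) - 6q_i.
First-order condition (treating rivals' output as given): 54 - 4q_i - 2q_j = 0.
By symmetry each firm produces the same amount; substituting q_j = q_i yields q_i = 54/6 = 9.

9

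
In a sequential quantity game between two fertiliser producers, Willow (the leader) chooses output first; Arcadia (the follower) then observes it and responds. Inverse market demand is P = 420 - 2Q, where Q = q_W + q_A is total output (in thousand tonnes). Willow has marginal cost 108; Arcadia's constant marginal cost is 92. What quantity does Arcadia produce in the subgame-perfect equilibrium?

45

The follower Arcadia best-responds to any q_W: π_A = (420 - 2Q)q_A - 92q_A.
Setting the follower's marginal profit to zero, 328 - 2q_W - 4q_A = 0, i.e. q_A = (328 - 2q_W)/4.
Willow substitutes q_A(q_W) into its own profit: π_W = q_W(420 - 2q_W - (328 - 2q_W)/2) - 108q_W = (256 - q_W)q_W - 108q_W.
Leader FOC: 148 - 2q_W = 0, so q_W = 74.
Then q_A = (328 - 2·74)/4 = 45.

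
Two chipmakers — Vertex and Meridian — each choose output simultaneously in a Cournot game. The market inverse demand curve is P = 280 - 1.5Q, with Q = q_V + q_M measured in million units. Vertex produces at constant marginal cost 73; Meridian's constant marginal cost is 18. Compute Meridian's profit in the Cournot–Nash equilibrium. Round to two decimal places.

Vertex's profit: π_V = (280 - 1.5Q)q_V - (73q_V). Setting ∂π_V/∂q_V = 0: 207 - 3q_V - (3/2)(q_M) = 0.
Meridian's profit: π_M = (280 - 1.5Q)q_M - (18q_M). Setting ∂π_M/∂q_M = 0: 262 - 3q_M - (3/2)(q_V) = 0.
So q_V = (207 - (3/2)q_M)/3 and q_M = (262 - (3/2)q_V)/3.
Substituting one into the other gives q_V = 304/9 and q_M = 634/9.
Price P = 280 - (3/2)·(938/9) = 371/3.
Meridian's profit: (371/3 - 18)·(634/9) = 7443.6296.

7443.63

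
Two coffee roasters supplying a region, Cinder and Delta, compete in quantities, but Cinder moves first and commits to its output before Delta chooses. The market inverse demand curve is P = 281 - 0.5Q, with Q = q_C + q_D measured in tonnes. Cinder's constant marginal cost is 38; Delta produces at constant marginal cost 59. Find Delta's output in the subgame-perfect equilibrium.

The follower Delta best-responds to any q_C: π_D = (281 - 0.5Q)q_D - 59q_D.
∂π_D/∂q_D = 222 - (1/2)q_C - q_D = 0 gives the reaction function q_D = (222 - (1/2)q_C).
The leader anticipates this reaction. Substituting into P = 281 - 0.5Q gives P = 170 - (1/4)q_C, so π_C = (170 - (1/4)q_C)q_C - 38q_C.
Leader FOC: 132 - (1/2)q_C = 0, so q_C = 264.
Then q_D = (222 - (1/2)·264) = 90.

90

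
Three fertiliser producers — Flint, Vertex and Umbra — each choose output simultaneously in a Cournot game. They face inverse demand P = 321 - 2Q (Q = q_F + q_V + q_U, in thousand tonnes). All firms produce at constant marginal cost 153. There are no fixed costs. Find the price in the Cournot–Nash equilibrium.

195

A representative firm's profit is π_i = q_i(321 - 2Q) - 153q_i.
Setting ∂π_i/∂q_i = 0 with rivals' quantities fixed: 168 - 4q_i - 2·Σ_{j≠i} q_j = 0.
With identical firms every q_j equals q_i, so Σ_{j≠i} q_j = 2q_i and 168 = 8q_i, giving q_i = 21.
Total output Q = 63, so price P = 321 - 2·63 = 195.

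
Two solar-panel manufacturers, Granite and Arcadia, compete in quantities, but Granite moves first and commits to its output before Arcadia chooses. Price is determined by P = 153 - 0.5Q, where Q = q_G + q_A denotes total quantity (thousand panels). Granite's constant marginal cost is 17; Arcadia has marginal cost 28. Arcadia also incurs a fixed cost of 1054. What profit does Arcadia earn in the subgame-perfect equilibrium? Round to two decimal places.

Solve by backward induction. Given q_G, the follower Arcadia maximises π_A = (153 - (1/2)q_G - (1/2)q_A)q_A - 28q_A.
Follower FOC: 125 - (1/2)q_G - q_A = 0, so q_A(q_G) = (125 - (1/2)q_G).
Granite substitutes q_A(q_G) into its own profit: π_G = q_G(153 - (1/2)q_G - (125 - (1/2)q_G)/2) - 17q_G = (181/2 - (1/4)q_G)q_G - 17q_G.
Leader FOC: 147/2 - (1/2)q_G = 0, so q_G = 147.
Then q_A = (125 - (1/2)·147) = 103/2.
Price P = 153 - (1/2)·(397/2) = 215/4.
Arcadia's profit: (215/4 - 28)·(103/2) - 1054 = 272.1250.

272.13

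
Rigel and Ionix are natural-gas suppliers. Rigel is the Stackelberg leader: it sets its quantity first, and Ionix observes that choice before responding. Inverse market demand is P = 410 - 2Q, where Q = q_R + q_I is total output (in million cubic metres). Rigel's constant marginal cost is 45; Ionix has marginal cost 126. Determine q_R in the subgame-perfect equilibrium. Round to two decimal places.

111.50

The follower Ionix best-responds to any q_R: π_I = (410 - 2Q)q_I - 126q_I.
Setting the follower's marginal profit to zero, 284 - 2q_R - 4q_I = 0, i.e. q_I = (284 - 2q_R)/4.
Rigel substitutes q_I(q_R) into its own profit: π_R = q_R(410 - 2q_R - (284 - 2q_R)/2) - 45q_R = (268 - q_R)q_R - 45q_R.
Leader FOC: 223 - 2q_R = 0, so q_R = 223/2.
Then q_I = (284 - 2·(223/2))/4 = 61/4.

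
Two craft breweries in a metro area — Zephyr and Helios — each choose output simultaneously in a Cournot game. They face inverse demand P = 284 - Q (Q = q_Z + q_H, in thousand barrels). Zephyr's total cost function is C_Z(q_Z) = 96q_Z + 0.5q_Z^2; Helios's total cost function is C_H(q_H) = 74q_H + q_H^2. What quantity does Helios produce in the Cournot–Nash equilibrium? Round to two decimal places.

Zephyr's profit: π_Z = (284 - Q)q_Z - (96q_Z + (1/2)q_Z²). Setting ∂π_Z/∂q_Z = 0: 188 - 3q_Z - (q_H) = 0.
Helios's profit: π_H = (284 - Q)q_H - (74q_H + q_H²). Setting ∂π_H/∂q_H = 0: 210 - 4q_H - (q_Z) = 0.
Best responses: q_Z = (188 - q_H)/3, q_H = (210 - q_Z)/4.
Solving the pair: q_Z = 542/11, q_H = 442/11.

40.18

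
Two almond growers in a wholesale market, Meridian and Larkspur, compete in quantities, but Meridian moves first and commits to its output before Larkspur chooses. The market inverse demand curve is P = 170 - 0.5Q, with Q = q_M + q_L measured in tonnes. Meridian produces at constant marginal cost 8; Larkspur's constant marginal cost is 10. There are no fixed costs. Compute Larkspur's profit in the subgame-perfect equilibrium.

3042

Solve by backward induction. Given q_M, the follower Larkspur maximises π_L = (170 - (1/2)q_M - (1/2)q_L)q_L - 10q_L.
∂π_L/∂q_L = 160 - (1/2)q_M - q_L = 0 gives the reaction function q_L = (160 - (1/2)q_M).
Meridian substitutes q_L(q_M) into its own profit: π_M = q_M(170 - (1/2)q_M - (160 - (1/2)q_M)/2) - 8q_M = (90 - (1/4)q_M)q_M - 8q_M.
The leader's first-order condition 82 - (1/2)q_M = 0 yields q_M = 164.
Then q_L = (160 - (1/2)·164) = 78.
Price P = 170 - (1/2)·242 = 49.
Larkspur's profit: (49 - 10)·78 = 3042.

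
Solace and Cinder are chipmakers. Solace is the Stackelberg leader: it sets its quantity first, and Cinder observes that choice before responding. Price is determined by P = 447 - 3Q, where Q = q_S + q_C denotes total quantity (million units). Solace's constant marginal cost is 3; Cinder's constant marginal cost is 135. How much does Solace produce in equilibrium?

96

The follower Cinder best-responds to any q_S: π_C = (447 - 3Q)q_C - 135q_C.
Follower FOC: 312 - 3q_S - 6q_C = 0, so q_C(q_S) = (312 - 3q_S)/6.
Solace substitutes q_C(q_S) into its own profit: π_S = q_S(447 - 3q_S - (312 - 3q_S)/2) - 3q_S = (291 - (3/2)q_S)q_S - 3q_S.
Leader FOC: 288 - 3q_S = 0, so q_S = 96.
Then q_C = (312 - 3·96)/6 = 4.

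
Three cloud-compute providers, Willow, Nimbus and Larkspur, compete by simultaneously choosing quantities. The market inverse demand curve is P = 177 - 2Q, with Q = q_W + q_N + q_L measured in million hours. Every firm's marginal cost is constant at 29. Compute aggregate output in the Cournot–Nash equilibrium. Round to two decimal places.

55.50

Each firm earns π_i = (177 - 2Q)q_i - 29q_i.
Setting ∂π_i/∂q_i = 0 with rivals' quantities fixed: 148 - 4q_i - 2·Σ_{j≠i} q_j = 0.
By symmetry each firm produces the same amount; substituting Σ_{j≠i} q_j = 2q_i yields q_i = 148/8 = 37/2.
Total output Q = 37/2 + 37/2 + 37/2 = 111/2.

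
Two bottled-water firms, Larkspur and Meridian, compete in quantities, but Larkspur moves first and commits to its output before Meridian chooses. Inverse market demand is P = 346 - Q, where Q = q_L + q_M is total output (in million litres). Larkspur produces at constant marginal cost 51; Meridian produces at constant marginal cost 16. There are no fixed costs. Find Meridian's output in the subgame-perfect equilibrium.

100

Solve by backward induction. Given q_L, the follower Meridian maximises π_M = (346 - q_L - q_M)q_M - 16q_M.
Setting the follower's marginal profit to zero, 330 - q_L - 2q_M = 0, i.e. q_M = (330 - q_L)/2.
Larkspur substitutes q_M(q_L) into its own profit: π_L = q_L(346 - q_L - (330 - q_L)/2) - 51q_L = (181 - (1/2)q_L)q_L - 51q_L.
Leader FOC: 130 - q_L = 0, so q_L = 130.
Then q_M = (330 - 130)/2 = 100.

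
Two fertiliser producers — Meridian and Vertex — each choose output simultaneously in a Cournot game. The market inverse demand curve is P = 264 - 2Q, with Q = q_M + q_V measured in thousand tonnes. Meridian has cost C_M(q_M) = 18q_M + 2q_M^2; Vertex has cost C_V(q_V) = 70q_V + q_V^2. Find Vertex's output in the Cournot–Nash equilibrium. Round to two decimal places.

24.09

Meridian's profit: π_M = (264 - 2Q)q_M - (18q_M + 2q_M²). Setting ∂π_M/∂q_M = 0: 246 - 8q_M - 2(q_V) = 0.
Vertex's profit: π_V = (264 - 2Q)q_V - (70q_V + q_V²). Setting ∂π_V/∂q_V = 0: 194 - 6q_V - 2(q_M) = 0.
Rearranging gives the reaction functions q_M = (246 - 2q_V)/8 and q_V = (194 - 2q_M)/6.
Substituting one into the other gives q_M = 272/11 and q_V = 265/11.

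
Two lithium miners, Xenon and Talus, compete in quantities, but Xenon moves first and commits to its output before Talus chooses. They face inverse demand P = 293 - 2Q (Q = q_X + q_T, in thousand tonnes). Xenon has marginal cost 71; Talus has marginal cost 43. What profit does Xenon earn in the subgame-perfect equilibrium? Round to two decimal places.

Solve by backward induction. Given q_X, the follower Talus maximises π_T = (293 - 2q_X - 2q_T)q_T - 43q_T.
Follower FOC: 250 - 2q_X - 4q_T = 0, so q_T(q_X) = (250 - 2q_X)/4.
The leader anticipates this reaction. Substituting into P = 293 - 2Q gives P = 168 - q_X, so π_X = (168 - q_X)q_X - 71q_X.
The leader's first-order condition 97 - 2q_X = 0 yields q_X = 97/2.
Then q_T = (250 - 2·(97/2))/4 = 153/4.
Price P = 293 - 2·(347/4) = 239/2.
Xenon's profit: (239/2 - 71)·(97/2) = 2352.2500.

2352.25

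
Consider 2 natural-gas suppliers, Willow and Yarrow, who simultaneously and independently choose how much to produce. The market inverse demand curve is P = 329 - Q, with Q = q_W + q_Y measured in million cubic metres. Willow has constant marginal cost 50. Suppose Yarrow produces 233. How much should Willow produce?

23

With the rival's output fixed at 233, Willow's profit is π_W = (329 - 233 - q_W)q_W - (50q_W) = (96 - q_W)q_W - (50q_W).
∂π_W/∂q_W = 46 - 2q_W = 0, so q_W = 23.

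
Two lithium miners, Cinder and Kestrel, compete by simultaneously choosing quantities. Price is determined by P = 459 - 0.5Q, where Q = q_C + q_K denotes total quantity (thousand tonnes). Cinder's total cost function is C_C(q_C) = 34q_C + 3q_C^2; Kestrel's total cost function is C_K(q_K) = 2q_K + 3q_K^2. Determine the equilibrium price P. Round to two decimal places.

Cinder's profit: π_C = (459 - 0.5Q)q_C - (34q_C + 3q_C²). Setting ∂π_C/∂q_C = 0: 425 - 7q_C - (1/2)(q_K) = 0.
Kestrel's profit: π_K = (459 - 0.5Q)q_K - (2q_K + 3q_K²). Setting ∂π_K/∂q_K = 0: 457 - 7q_K - (1/2)(q_C) = 0.
Rearranging gives the reaction functions q_C = (425 - (1/2)q_K)/7 and q_K = (457 - (1/2)q_C)/7.
Solving the pair: q_C = 56.3385, q_K = 61.2615.
Total output Q = 588/5, so price P = 459 - (1/2)·(588/5) = 400.2000.

400.20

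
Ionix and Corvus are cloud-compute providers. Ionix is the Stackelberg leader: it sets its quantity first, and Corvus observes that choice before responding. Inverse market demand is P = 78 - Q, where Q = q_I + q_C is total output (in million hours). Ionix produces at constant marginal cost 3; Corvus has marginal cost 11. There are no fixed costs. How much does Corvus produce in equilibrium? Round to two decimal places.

12.75

Solve by backward induction. Given q_I, the follower Corvus maximises π_C = (78 - q_I - q_C)q_C - 11q_C.
∂π_C/∂q_C = 67 - q_I - 2q_C = 0 gives the reaction function q_C = (67 - q_I)/2.
Ionix substitutes q_C(q_I) into its own profit: π_I = q_I(78 - q_I - (67 - q_I)/2) - 3q_I = (89/2 - (1/2)q_I)q_I - 3q_I.
The leader's first-order condition 83/2 - q_I = 0 yields q_I = 83/2.
Then q_C = (67 - 83/2)/2 = 51/4.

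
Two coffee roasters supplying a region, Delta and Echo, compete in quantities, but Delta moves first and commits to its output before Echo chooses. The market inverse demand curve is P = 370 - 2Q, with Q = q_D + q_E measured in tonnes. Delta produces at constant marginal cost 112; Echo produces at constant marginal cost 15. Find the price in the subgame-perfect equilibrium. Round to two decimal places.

152.25

Solve by backward induction. Given q_D, the follower Echo maximises π_E = (370 - 2q_D - 2q_E)q_E - 15q_E.
Setting the follower's marginal profit to zero, 355 - 2q_D - 4q_E = 0, i.e. q_E = (355 - 2q_D)/4.
The leader anticipates this reaction. Substituting into P = 370 - 2Q gives P = 385/2 - q_D, so π_D = (385/2 - q_D)q_D - 112q_D.
Leader FOC: 161/2 - 2q_D = 0, so q_D = 161/4.
Then q_E = (355 - 2·(161/4))/4 = 549/8.
Total output Q = 871/8, so price P = 370 - 2·(871/8) = 609/4.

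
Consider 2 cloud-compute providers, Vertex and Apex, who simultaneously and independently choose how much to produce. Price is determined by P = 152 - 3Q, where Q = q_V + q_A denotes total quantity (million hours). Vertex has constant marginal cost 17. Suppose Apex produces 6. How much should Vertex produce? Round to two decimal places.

With the rival's output fixed at 6, Vertex's profit is π_V = (152 - 3·6 - 3q_V)q_V - (17q_V) = (134 - 3q_V)q_V - (17q_V).
∂π_V/∂q_V = 117 - 6q_V = 0, so q_V = 39/2.

19.50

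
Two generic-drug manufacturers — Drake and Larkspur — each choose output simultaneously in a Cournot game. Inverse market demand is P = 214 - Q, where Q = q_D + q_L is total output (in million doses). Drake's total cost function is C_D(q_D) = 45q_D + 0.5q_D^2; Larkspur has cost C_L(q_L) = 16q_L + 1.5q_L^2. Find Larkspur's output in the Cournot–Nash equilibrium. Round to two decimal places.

30.36

Drake's profit: π_D = (214 - Q)q_D - (45q_D + (1/2)q_D²). Setting ∂π_D/∂q_D = 0: 169 - 3q_D - (q_L) = 0.
Larkspur's first-order condition: 198 - 5q_L - (q_D) = 0.
Rearranging gives the reaction functions q_D = (169 - q_L)/3 and q_L = (198 - q_D)/5.
Solving the pair: q_D = 647/14, q_L = 425/14.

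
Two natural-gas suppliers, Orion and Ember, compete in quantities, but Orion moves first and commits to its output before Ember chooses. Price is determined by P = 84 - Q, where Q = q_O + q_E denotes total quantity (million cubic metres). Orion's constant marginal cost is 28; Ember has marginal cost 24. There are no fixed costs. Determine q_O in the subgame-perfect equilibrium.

Solve by backward induction. Given q_O, the follower Ember maximises π_E = (84 - q_O - q_E)q_E - 24q_E.
∂π_E/∂q_E = 60 - q_O - 2q_E = 0 gives the reaction function q_E = (60 - q_O)/2.
Orion substitutes q_E(q_O) into its own profit: π_O = q_O(84 - q_O - (60 - q_O)/2) - 28q_O = (54 - (1/2)q_O)q_O - 28q_O.
Leader FOC: 26 - q_O = 0, so q_O = 26.
Then q_E = (60 - 26)/2 = 17.

26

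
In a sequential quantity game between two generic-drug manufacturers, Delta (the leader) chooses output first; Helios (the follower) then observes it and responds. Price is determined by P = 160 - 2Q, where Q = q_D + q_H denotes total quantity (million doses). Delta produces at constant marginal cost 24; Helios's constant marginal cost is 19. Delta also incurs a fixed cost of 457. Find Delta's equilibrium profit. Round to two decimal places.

The follower Helios best-responds to any q_D: π_H = (160 - 2Q)q_H - 19q_H.
∂π_H/∂q_H = 141 - 2q_D - 4q_H = 0 gives the reaction function q_H = (141 - 2q_D)/4.
The leader anticipates this reaction. Substituting into P = 160 - 2Q gives P = 179/2 - q_D, so π_D = (179/2 - q_D)q_D - 24q_D.
Leader FOC: 131/2 - 2q_D = 0, so q_D = 131/4.
Then q_H = (141 - 2·(131/4))/4 = 151/8.
Price P = 160 - 2·(413/8) = 227/4.
Delta's profit: (227/4 - 24)·(131/4) - 457 = 615.5625.

615.56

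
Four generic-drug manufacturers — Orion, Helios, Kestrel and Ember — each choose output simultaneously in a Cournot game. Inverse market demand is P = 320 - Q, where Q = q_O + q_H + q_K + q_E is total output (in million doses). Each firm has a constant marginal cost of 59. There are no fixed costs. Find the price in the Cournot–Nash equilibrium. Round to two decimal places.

Each firm earns π_i = (320 - Q)q_i - 59q_i.
Setting ∂π_i/∂q_i = 0 with rivals' quantities fixed: 261 - 2q_i - Σ_{j≠i} q_j = 0.
With identical firms every q_j equals q_i, so Σ_{j≠i} q_j = 3q_i and 261 = 5q_i, giving q_i = 261/5.
Total output Q = 1044/5, so price P = 320 - 1044/5 = 556/5.

111.20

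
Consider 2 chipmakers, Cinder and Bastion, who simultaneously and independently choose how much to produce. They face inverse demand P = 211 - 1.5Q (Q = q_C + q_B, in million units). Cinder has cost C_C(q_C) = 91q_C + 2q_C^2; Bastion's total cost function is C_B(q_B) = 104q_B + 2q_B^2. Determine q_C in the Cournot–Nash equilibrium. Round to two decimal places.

14.53

Cinder's profit: π_C = (211 - 1.5Q)q_C - (91q_C + 2q_C²). Setting ∂π_C/∂q_C = 0: 120 - 7q_C - (3/2)(q_B) = 0.
Bastion's profit: π_B = (211 - 1.5Q)q_B - (104q_B + 2q_B²). Setting ∂π_B/∂q_B = 0: 107 - 7q_B - (3/2)(q_C) = 0.
So q_C = (120 - (3/2)q_B)/7 and q_B = (107 - (3/2)q_C)/7.
Substituting one into the other gives q_C = 14.5348 and q_B = 12.1711.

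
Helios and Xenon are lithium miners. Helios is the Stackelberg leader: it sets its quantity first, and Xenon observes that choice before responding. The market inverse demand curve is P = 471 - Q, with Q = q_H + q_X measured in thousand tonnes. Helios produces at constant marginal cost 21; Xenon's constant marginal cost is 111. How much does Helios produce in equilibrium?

270

The follower Xenon best-responds to any q_H: π_X = (471 - Q)q_X - 111q_X.
Setting the follower's marginal profit to zero, 360 - q_H - 2q_X = 0, i.e. q_X = (360 - q_H)/2.
Helios substitutes q_X(q_H) into its own profit: π_H = q_H(471 - q_H - (360 - q_H)/2) - 21q_H = (291 - (1/2)q_H)q_H - 21q_H.
The leader's first-order condition 270 - q_H = 0 yields q_H = 270.
Then q_X = (360 - 270)/2 = 45.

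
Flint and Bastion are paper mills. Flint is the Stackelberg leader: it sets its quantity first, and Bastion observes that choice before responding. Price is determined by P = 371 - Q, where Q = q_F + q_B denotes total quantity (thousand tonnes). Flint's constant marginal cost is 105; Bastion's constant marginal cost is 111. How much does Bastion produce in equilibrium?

The follower Bastion best-responds to any q_F: π_B = (371 - Q)q_B - 111q_B.
∂π_B/∂q_B = 260 - q_F - 2q_B = 0 gives the reaction function q_B = (260 - q_F)/2.
The leader anticipates this reaction. Substituting into P = 371 - Q gives P = 241 - (1/2)q_F, so π_F = (241 - (1/2)q_F)q_F - 105q_F.
Maximising: ∂π_F/∂q_F = 136 - q_F = 0, giving q_F = 136.
Then q_B = (260 - 136)/2 = 62.

62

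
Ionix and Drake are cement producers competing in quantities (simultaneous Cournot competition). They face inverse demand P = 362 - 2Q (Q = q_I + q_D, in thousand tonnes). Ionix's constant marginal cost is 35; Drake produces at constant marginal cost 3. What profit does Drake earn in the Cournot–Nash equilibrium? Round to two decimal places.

8493.39

Ionix's profit: π_I = (362 - 2Q)q_I - (35q_I). Setting ∂π_I/∂q_I = 0: 327 - 4q_I - 2(q_D) = 0.
Drake's first-order condition: 359 - 4q_D - 2(q_I) = 0.
So q_I = (327 - 2q_D)/4 and q_D = (359 - 2q_I)/4.
Solving the pair: q_I = 295/6, q_D = 391/6.
Price P = 362 - 2·(343/3) = 400/3.
Drake's profit: (400/3 - 3)·(391/6) = 8493.3889.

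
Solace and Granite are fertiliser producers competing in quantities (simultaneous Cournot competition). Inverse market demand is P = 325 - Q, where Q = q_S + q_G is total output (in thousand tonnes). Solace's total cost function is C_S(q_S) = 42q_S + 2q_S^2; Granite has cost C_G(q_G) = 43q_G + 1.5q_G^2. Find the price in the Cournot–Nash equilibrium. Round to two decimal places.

237.34

Solace's profit: π_S = (325 - Q)q_S - (42q_S + 2q_S²). Setting ∂π_S/∂q_S = 0: 283 - 6q_S - (q_G) = 0.
Granite's profit: π_G = (325 - Q)q_G - (43q_G + (3/2)q_G²). Setting ∂π_G/∂q_G = 0: 282 - 5q_G - (q_S) = 0.
Best responses: q_S = (283 - q_G)/6, q_G = (282 - q_S)/5.
Substituting one into the other gives q_S = 1133/29 and q_G = 1409/29.
Total output Q = 87.6552, so price P = 325 - 87.6552 = 237.3448.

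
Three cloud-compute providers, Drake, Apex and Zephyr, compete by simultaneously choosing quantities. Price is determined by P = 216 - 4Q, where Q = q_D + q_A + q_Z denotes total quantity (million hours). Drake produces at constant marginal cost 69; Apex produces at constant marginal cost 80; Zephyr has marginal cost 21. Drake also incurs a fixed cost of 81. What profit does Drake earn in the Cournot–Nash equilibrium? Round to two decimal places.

108.06

Drake's profit: π_D = (216 - 4Q)q_D - (69q_D). Setting ∂π_D/∂q_D = 0: 147 - 8q_D - 4(q_A + q_Z) = 0.
Apex's profit: π_A = (216 - 4Q)q_A - (80q_A). Setting ∂π_A/∂q_A = 0: 136 - 8q_A - 4(q_D + q_Z) = 0.
Zephyr's profit: π_Z = (216 - 4Q)q_Z - (21q_Z). Setting ∂π_Z/∂q_Z = 0: 195 - 8q_Z - 4(q_D + q_A) = 0.
Adding the 3 conditions: 478 − 8Q − 8Q = 0, i.e. Q = 239/8.
Back-substituting: q_D = (147 − 239/2)/4 = 55/8, q_A = (136 − 239/2)/4 = 33/8, q_Z = (195 − 239/2)/4 = 151/8.
Price P = 216 - 4·(239/8) = 193/2.
Drake's profit: (193/2 - 69)·(55/8) - 81 = 1729/16.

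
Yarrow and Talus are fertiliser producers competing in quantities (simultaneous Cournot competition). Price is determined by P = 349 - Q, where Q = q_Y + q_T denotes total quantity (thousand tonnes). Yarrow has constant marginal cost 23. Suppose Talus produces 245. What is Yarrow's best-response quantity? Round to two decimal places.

40.50

With the rival's output fixed at 245, Yarrow's profit is π_Y = (349 - 245 - q_Y)q_Y - (23q_Y) = (104 - q_Y)q_Y - (23q_Y).
∂π_Y/∂q_Y = 81 - 2q_Y = 0, so q_Y = 81/2.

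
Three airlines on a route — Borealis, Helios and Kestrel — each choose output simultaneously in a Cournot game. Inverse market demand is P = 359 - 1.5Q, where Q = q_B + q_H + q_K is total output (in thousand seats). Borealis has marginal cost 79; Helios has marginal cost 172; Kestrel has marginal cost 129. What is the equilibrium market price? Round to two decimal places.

Borealis's profit: π_B = (359 - 1.5Q)q_B - (79q_B). Setting ∂π_B/∂q_B = 0: 280 - 3q_B - (3/2)(q_H + q_K) = 0.
Helios's first-order condition: 187 - 3q_H - (3/2)(q_B + q_K) = 0.
Kestrel's first-order condition: 230 - 3q_K - (3/2)(q_B + q_H) = 0.
Summing all 3 equations gives 697 − 6Q = 0, hence Q = 697/6.
Back-substituting: q_B = (280 − 697/4)/(3/2) = 141/2, q_H = (187 − 697/4)/(3/2) = 17/2, q_K = (230 − 697/4)/(3/2) = 223/6.
Total output Q = 697/6, so price P = 359 - (3/2)·(697/6) = 739/4.

184.75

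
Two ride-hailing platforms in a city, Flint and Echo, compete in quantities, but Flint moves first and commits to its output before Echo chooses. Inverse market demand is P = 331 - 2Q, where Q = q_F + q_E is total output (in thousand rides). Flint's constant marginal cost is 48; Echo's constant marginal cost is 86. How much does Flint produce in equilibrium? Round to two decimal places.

Solve by backward induction. Given q_F, the follower Echo maximises π_E = (331 - 2q_F - 2q_E)q_E - 86q_E.
∂π_E/∂q_E = 245 - 2q_F - 4q_E = 0 gives the reaction function q_E = (245 - 2q_F)/4.
The leader anticipates this reaction. Substituting into P = 331 - 2Q gives P = 417/2 - q_F, so π_F = (417/2 - q_F)q_F - 48q_F.
The leader's first-order condition 321/2 - 2q_F = 0 yields q_F = 321/4.
Then q_E = (245 - 2·(321/4))/4 = 169/8.

80.25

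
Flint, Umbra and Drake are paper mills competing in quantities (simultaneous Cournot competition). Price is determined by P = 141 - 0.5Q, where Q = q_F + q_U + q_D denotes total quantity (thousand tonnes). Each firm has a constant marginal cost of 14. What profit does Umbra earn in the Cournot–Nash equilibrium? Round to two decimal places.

2016.13

Each firm earns π_i = (141 - 0.5Q)q_i - 14q_i.
Setting ∂π_i/∂q_i = 0 with rivals' quantities fixed: 127 - q_i - (1/2)·Σ_{j≠i} q_j = 0.
With identical firms every q_j equals q_i, so Σ_{j≠i} q_j = 2q_i and 127 = 2q_i, giving q_i = 127/2.
Price P = 141 - (1/2)·(381/2) = 183/4.
Umbra's profit: (183/4 - 14)·(127/2) = 2016.1250.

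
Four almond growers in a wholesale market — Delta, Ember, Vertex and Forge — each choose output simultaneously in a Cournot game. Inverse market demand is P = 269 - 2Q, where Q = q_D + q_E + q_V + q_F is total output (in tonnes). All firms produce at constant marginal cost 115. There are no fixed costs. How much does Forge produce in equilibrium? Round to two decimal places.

15.40

Each firm earns π_i = (269 - 2Q)q_i - 115q_i.
Setting ∂π_i/∂q_i = 0 with rivals' quantities fixed: 154 - 4q_i - 2·Σ_{j≠i} q_j = 0.
With identical firms every q_j equals q_i, so Σ_{j≠i} q_j = 3q_i and 154 = 10q_i, giving q_i = 77/5.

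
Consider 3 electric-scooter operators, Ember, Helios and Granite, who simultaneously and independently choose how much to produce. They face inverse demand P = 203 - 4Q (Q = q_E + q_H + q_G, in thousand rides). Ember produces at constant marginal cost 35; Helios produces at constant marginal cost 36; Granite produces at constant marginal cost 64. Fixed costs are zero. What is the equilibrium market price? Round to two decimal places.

84.50

Ember's profit: π_E = (203 - 4Q)q_E - (35q_E). Setting ∂π_E/∂q_E = 0: 168 - 8q_E - 4(q_H + q_G) = 0.
Helios's profit: π_H = (203 - 4Q)q_H - (36q_H). Setting ∂π_H/∂q_H = 0: 167 - 8q_H - 4(q_E + q_G) = 0.
Granite's first-order condition: 139 - 8q_G - 4(q_E + q_H) = 0.
Adding the 3 conditions: 474 − 8Q − 8Q = 0, i.e. Q = 237/8.
Back-substituting: q_E = (168 − 237/2)/4 = 99/8, q_H = (167 − 237/2)/4 = 97/8, q_G = (139 − 237/2)/4 = 41/8.
Total output Q = 237/8, so price P = 203 - 4·(237/8) = 169/2.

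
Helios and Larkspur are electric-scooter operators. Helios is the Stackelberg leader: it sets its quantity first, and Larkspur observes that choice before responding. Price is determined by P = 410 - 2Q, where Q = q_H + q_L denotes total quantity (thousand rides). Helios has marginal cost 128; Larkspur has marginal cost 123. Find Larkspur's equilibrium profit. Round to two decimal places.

2756.53

Solve by backward induction. Given q_H, the follower Larkspur maximises π_L = (410 - 2q_H - 2q_L)q_L - 123q_L.
Follower FOC: 287 - 2q_H - 4q_L = 0, so q_L(q_H) = (287 - 2q_H)/4.
Helios substitutes q_L(q_H) into its own profit: π_H = q_H(410 - 2q_H - (287 - 2q_H)/2) - 128q_H = (533/2 - q_H)q_H - 128q_H.
The leader's first-order condition 277/2 - 2q_H = 0 yields q_H = 277/4.
Then q_L = (287 - 2·(277/4))/4 = 297/8.
Price P = 410 - 2·(851/8) = 789/4.
Larkspur's profit: (789/4 - 123)·(297/8) = 2756.5313.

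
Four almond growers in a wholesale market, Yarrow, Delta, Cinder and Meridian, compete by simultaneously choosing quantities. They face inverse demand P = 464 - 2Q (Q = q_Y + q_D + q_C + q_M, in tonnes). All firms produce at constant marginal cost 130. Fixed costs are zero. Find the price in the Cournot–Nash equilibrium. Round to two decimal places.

196.80

A representative firm's profit is π_i = q_i(464 - 2Q) - 130q_i.
First-order condition (treating rivals' output as given): 334 - 4q_i - 2·Σ_{j≠i} q_j = 0.
With identical firms every q_j equals q_i, so Σ_{j≠i} q_j = 3q_i and 334 = 10q_i, giving q_i = 167/5.
Total output Q = 668/5, so price P = 464 - 2·(668/5) = 984/5.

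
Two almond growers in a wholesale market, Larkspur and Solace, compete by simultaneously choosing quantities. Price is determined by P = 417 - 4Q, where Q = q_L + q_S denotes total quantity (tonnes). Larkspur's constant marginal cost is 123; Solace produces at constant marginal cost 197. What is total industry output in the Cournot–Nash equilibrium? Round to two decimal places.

Larkspur's profit: π_L = (417 - 4Q)q_L - (123q_L). Setting ∂π_L/∂q_L = 0: 294 - 8q_L - 4(q_S) = 0.
Solace's first-order condition: 220 - 8q_S - 4(q_L) = 0.
Rearranging gives the reaction functions q_L = (294 - 4q_S)/8 and q_S = (220 - 4q_L)/8.
Solving the pair: q_L = 92/3, q_S = 73/6.
Total output Q = 92/3 + 73/6 = 257/6.

42.83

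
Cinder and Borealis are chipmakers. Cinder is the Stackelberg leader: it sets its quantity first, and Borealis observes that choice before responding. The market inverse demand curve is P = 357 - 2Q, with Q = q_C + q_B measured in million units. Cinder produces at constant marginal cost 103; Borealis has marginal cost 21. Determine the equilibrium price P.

146

The follower Borealis best-responds to any q_C: π_B = (357 - 2Q)q_B - 21q_B.
Setting the follower's marginal profit to zero, 336 - 2q_C - 4q_B = 0, i.e. q_B = (336 - 2q_C)/4.
The leader anticipates this reaction. Substituting into P = 357 - 2Q gives P = 189 - q_C, so π_C = (189 - q_C)q_C - 103q_C.
Maximising: ∂π_C/∂q_C = 86 - 2q_C = 0, giving q_C = 43.
Then q_B = (336 - 2·43)/4 = 125/2.
Total output Q = 211/2, so price P = 357 - 2·(211/2) = 146.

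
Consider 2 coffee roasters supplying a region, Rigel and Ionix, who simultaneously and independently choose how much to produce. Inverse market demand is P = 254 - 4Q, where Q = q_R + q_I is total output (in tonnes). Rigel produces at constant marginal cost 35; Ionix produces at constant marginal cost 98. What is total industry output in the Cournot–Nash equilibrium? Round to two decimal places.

31.25

Rigel's profit: π_R = (254 - 4Q)q_R - (35q_R). Setting ∂π_R/∂q_R = 0: 219 - 8q_R - 4(q_I) = 0.
Ionix's profit: π_I = (254 - 4Q)q_I - (98q_I). Setting ∂π_I/∂q_I = 0: 156 - 8q_I - 4(q_R) = 0.
Best responses: q_R = (219 - 4q_I)/8, q_I = (156 - 4q_R)/8.
Substituting one into the other gives q_R = 47/2 and q_I = 31/4.
Total output Q = 47/2 + 31/4 = 125/4.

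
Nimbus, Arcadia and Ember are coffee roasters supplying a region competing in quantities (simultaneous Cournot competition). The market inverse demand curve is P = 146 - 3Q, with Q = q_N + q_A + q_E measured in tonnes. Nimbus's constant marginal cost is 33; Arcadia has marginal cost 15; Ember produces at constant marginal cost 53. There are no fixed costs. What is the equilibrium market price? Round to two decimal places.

Nimbus's profit: π_N = (146 - 3Q)q_N - (33q_N). Setting ∂π_N/∂q_N = 0: 113 - 6q_N - 3(q_A + q_E) = 0.
Arcadia's profit: π_A = (146 - 3Q)q_A - (15q_A). Setting ∂π_A/∂q_A = 0: 131 - 6q_A - 3(q_N + q_E) = 0.
Ember's profit: π_E = (146 - 3Q)q_E - (53q_E). Setting ∂π_E/∂q_E = 0: 93 - 6q_E - 3(q_N + q_A) = 0.
Adding the 3 conditions: 337 − 6Q − 6Q = 0, i.e. Q = 337/12.
Back-substituting: q_N = (113 − 337/4)/3 = 115/12, q_A = (131 − 337/4)/3 = 187/12, q_E = (93 − 337/4)/3 = 35/12.
Total output Q = 337/12, so price P = 146 - 3·(337/12) = 247/4.

61.75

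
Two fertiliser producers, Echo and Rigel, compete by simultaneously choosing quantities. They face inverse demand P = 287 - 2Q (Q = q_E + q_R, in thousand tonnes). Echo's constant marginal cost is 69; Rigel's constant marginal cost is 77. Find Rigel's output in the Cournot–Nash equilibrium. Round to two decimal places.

Echo's profit: π_E = (287 - 2Q)q_E - (69q_E). Setting ∂π_E/∂q_E = 0: 218 - 4q_E - 2(q_R) = 0.
Rigel's first-order condition: 210 - 4q_R - 2(q_E) = 0.
Rearranging gives the reaction functions q_E = (218 - 2q_R)/4 and q_R = (210 - 2q_E)/4.
Solving the pair: q_E = 113/3, q_R = 101/3.

33.67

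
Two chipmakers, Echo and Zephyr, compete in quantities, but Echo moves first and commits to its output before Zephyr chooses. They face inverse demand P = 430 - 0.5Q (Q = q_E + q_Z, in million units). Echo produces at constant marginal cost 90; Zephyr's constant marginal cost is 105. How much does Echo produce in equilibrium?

Solve by backward induction. Given q_E, the follower Zephyr maximises π_Z = (430 - (1/2)q_E - (1/2)q_Z)q_Z - 105q_Z.
∂π_Z/∂q_Z = 325 - (1/2)q_E - q_Z = 0 gives the reaction function q_Z = (325 - (1/2)q_E).
Echo substitutes q_Z(q_E) into its own profit: π_E = q_E(430 - (1/2)q_E - (325 - (1/2)q_E)/2) - 90q_E = (535/2 - (1/4)q_E)q_E - 90q_E.
Maximising: ∂π_E/∂q_E = 355/2 - (1/2)q_E = 0, giving q_E = 355.
Then q_Z = (325 - (1/2)·355) = 295/2.

355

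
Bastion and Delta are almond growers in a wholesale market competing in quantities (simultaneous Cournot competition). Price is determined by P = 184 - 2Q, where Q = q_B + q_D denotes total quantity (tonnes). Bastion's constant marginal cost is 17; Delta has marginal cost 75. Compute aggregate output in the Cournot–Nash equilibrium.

46

Bastion's profit: π_B = (184 - 2Q)q_B - (17q_B). Setting ∂π_B/∂q_B = 0: 167 - 4q_B - 2(q_D) = 0.
Delta's first-order condition: 109 - 4q_D - 2(q_B) = 0.
Best responses: q_B = (167 - 2q_D)/4, q_D = (109 - 2q_B)/4.
Solving the pair: q_B = 75/2, q_D = 17/2.
Total output Q = 75/2 + 17/2 = 46.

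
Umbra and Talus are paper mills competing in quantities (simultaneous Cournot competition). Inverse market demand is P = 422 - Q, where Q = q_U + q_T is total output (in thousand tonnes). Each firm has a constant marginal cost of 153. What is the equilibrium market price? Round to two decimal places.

242.67

A representative firm's profit is π_i = q_i(422 - Q) - 153q_i.
Setting ∂π_i/∂q_i = 0 with rivals' quantities fixed: 269 - 2q_i - q_j = 0.
By symmetry each firm produces the same amount; substituting q_j = q_i yields q_i = 269/3.
Total output Q = 538/3, so price P = 422 - 538/3 = 728/3.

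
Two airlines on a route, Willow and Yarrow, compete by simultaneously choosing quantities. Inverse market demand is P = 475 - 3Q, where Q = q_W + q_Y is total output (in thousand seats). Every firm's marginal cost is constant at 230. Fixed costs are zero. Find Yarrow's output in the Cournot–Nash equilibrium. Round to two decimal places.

27.22

Each firm earns π_i = (475 - 3Q)q_i - 230q_i.
First-order condition (treating rivals' output as given): 245 - 6q_i - 3q_j = 0.
With identical firms every q_j equals q_i, so q_j = q_i and 245 = 9q_i, giving q_i = 245/9.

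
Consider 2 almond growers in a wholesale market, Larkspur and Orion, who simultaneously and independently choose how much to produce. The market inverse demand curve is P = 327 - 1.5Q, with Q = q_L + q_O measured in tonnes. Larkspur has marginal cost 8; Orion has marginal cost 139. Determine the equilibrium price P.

158

Larkspur's profit: π_L = (327 - 1.5Q)q_L - (8q_L). Setting ∂π_L/∂q_L = 0: 319 - 3q_L - (3/2)(q_O) = 0.
Orion's first-order condition: 188 - 3q_O - (3/2)(q_L) = 0.
Rearranging gives the reaction functions q_L = (319 - (3/2)q_O)/3 and q_O = (188 - (3/2)q_L)/3.
Solving the pair: q_L = 100, q_O = 38/3.
Total output Q = 338/3, so price P = 327 - (3/2)·(338/3) = 158.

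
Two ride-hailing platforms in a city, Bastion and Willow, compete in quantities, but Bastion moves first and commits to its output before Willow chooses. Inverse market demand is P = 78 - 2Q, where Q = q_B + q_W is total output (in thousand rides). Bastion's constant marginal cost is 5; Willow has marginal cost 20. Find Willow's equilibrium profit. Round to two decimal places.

24.50

The follower Willow best-responds to any q_B: π_W = (78 - 2Q)q_W - 20q_W.
Follower FOC: 58 - 2q_B - 4q_W = 0, so q_W(q_B) = (58 - 2q_B)/4.
The leader anticipates this reaction. Substituting into P = 78 - 2Q gives P = 49 - q_B, so π_B = (49 - q_B)q_B - 5q_B.
Leader FOC: 44 - 2q_B = 0, so q_B = 22.
Then q_W = (58 - 2·22)/4 = 7/2.
Price P = 78 - 2·(51/2) = 27.
Willow's profit: (27 - 20)·(7/2) = 49/2.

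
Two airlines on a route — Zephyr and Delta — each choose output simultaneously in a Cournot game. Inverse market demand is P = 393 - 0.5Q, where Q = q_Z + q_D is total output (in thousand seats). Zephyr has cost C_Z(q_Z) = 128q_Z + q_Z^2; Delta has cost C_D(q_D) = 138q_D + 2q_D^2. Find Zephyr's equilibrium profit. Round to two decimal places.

9886.86

Zephyr's profit: π_Z = (393 - 0.5Q)q_Z - (128q_Z + q_Z²). Setting ∂π_Z/∂q_Z = 0: 265 - 3q_Z - (1/2)(q_D) = 0.
Delta's profit: π_D = (393 - 0.5Q)q_D - (138q_D + 2q_D²). Setting ∂π_D/∂q_D = 0: 255 - 5q_D - (1/2)(q_Z) = 0.
Rearranging gives the reaction functions q_Z = (265 - (1/2)q_D)/3 and q_D = (255 - (1/2)q_Z)/5.
Substituting one into the other gives q_Z = 81.1864 and q_D = 42.8814.
Price P = 393 - (1/2)·124.0678 = 330.9661.
Zephyr's profit: 330.9661·81.1864 - 128·81.1864 - 81.1864² = 9886.8572.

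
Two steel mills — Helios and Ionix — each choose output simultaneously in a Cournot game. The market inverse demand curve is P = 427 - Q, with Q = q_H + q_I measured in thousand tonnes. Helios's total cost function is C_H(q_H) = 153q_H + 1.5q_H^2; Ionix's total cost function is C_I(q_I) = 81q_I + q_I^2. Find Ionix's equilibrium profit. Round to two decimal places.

11744.80

Helios's profit: π_H = (427 - Q)q_H - (153q_H + (3/2)q_H²). Setting ∂π_H/∂q_H = 0: 274 - 5q_H - (q_I) = 0.
Ionix's first-order condition: 346 - 4q_I - (q_H) = 0.
Rearranging gives the reaction functions q_H = (274 - q_I)/5 and q_I = (346 - q_H)/4.
Solving the pair: q_H = 750/19, q_I = 1456/19.
Price P = 427 - 116.1053 = 310.8947.
Ionix's profit: 310.8947·(1456/19) - 81·(1456/19) - (1456/19)² = 11744.7978.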